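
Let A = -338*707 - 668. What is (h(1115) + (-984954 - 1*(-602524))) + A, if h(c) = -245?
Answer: -622309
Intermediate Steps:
A = -239634 (A = -238966 - 668 = -239634)
(h(1115) + (-984954 - 1*(-602524))) + A = (-245 + (-984954 - 1*(-602524))) - 239634 = (-245 + (-984954 + 602524)) - 239634 = (-245 - 382430) - 239634 = -382675 - 239634 = -622309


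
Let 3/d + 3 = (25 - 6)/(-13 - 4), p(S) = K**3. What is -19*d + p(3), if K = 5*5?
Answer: 1094719/70 ≈ 15639.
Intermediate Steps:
K = 25
p(S) = 15625 (p(S) = 25**3 = 15625)
d = -51/70 (d = 3/(-3 + (25 - 6)/(-13 - 4)) = 3/(-3 + 19/(-17)) = 3/(-3 + 19*(-1/17)) = 3/(-3 - 19/17) = 3/(-70/17) = 3*(-17/70) = -51/70 ≈ -0.72857)
-19*d + p(3) = -19*(-51/70) + 15625 = 969/70 + 15625 = 1094719/70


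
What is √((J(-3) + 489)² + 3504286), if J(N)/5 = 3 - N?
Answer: √3773647 ≈ 1942.6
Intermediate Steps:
J(N) = 15 - 5*N (J(N) = 5*(3 - N) = 15 - 5*N)
√((J(-3) + 489)² + 3504286) = √(((15 - 5*(-3)) + 489)² + 3504286) = √(((15 + 15) + 489)² + 3504286) = √((30 + 489)² + 3504286) = √(519² + 3504286) = √(269361 + 3504286) = √3773647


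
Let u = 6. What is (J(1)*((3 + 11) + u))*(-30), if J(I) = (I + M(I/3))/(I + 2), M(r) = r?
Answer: -800/3 ≈ -266.67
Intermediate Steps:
J(I) = 4*I/(3*(2 + I)) (J(I) = (I + I/3)/(I + 2) = (I + I*(1/3))/(2 + I) = (I + I/3)/(2 + I) = (4*I/3)/(2 + I) = 4*I/(3*(2 + I)))
(J(1)*((3 + 11) + u))*(-30) = (((4/3)*1/(2 + 1))*((3 + 11) + 6))*(-30) = (((4/3)*1/3)*(14 + 6))*(-30) = (((4/3)*1*(1/3))*20)*(-30) = ((4/9)*20)*(-30) = (80/9)*(-30) = -800/3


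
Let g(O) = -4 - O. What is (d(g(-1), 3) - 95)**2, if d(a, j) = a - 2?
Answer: 10000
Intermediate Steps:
d(a, j) = -2 + a
(d(g(-1), 3) - 95)**2 = ((-2 + (-4 - 1*(-1))) - 95)**2 = ((-2 + (-4 + 1)) - 95)**2 = ((-2 - 3) - 95)**2 = (-5 - 95)**2 = (-100)**2 = 10000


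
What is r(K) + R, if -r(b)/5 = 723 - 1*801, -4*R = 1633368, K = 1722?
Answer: -407952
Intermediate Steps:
R = -408342 (R = -¼*1633368 = -408342)
r(b) = 390 (r(b) = -5*(723 - 1*801) = -5*(723 - 801) = -5*(-78) = 390)
r(K) + R = 390 - 408342 = -407952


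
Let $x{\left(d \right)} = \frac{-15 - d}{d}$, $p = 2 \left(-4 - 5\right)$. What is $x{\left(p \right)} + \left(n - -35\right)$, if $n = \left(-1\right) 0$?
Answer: $\frac{209}{6} \approx 34.833$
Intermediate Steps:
$n = 0$
$p = -18$ ($p = 2 \left(-9\right) = -18$)
$x{\left(d \right)} = \frac{-15 - d}{d}$
$x{\left(p \right)} + \left(n - -35\right) = \frac{-15 - -18}{-18} + \left(0 - -35\right) = - \frac{-15 + 18}{18} + \left(0 + 35\right) = \left(- \frac{1}{18}\right) 3 + 35 = - \frac{1}{6} + 35 = \frac{209}{6}$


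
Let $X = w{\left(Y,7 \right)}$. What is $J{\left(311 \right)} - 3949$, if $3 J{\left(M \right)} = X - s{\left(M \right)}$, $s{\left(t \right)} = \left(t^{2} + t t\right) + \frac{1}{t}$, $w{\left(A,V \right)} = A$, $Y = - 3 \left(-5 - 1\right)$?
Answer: $- \frac{63839282}{933} \approx -68424.0$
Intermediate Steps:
$Y = 18$ ($Y = \left(-3\right) \left(-6\right) = 18$)
$s{\left(t \right)} = \frac{1}{t} + 2 t^{2}$ ($s{\left(t \right)} = \left(t^{2} + t^{2}\right) + \frac{1}{t} = 2 t^{2} + \frac{1}{t} = \frac{1}{t} + 2 t^{2}$)
$X = 18$
$J{\left(M \right)} = 6 - \frac{1 + 2 M^{3}}{3 M}$ ($J{\left(M \right)} = \frac{18 - \frac{1 + 2 M^{3}}{M}}{3} = 6 - \frac{1 + 2 M^{3}}{3 M}$)
$J{\left(311 \right)} - 3949 = \frac{-1 - 2 \cdot 311^{3} + 18 \cdot 311}{3 \cdot 311} - 3949 = \frac{1}{3} \cdot \frac{1}{311} \left(-1 - 60160462 + 5598\right) - 3949 = \frac{1}{3} \cdot \frac{1}{311} \left(-60154865\right) - 3949 = - \frac{60154865}{933} - 3949 = - \frac{63839282}{933}$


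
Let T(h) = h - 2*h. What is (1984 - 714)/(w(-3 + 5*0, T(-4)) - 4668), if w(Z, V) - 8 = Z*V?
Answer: -635/2336 ≈ -0.27183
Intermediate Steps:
T(h) = -h
w(Z, V) = 8 + V*Z (w(Z, V) = 8 + Z*V = 8 + V*Z)
(1984 - 714)/(w(-3 + 5*0, T(-4)) - 4668) = (1984 - 714)/((8 + (-1*(-4))*(-3 + 5*0)) - 4668) = 1270/((8 + 4*(-3 + 0)) - 4668) = 1270/((8 + 4*(-3)) - 4668) = 1270/((8 - 12) - 4668) = 1270/(-4 - 4668) = 1270/(-4672) = 1270*(-1/4672) = -635/2336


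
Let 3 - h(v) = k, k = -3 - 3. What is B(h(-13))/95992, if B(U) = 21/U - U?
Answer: -5/71994 ≈ -6.9450e-5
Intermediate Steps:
k = -6
h(v) = 9 (h(v) = 3 - 1*(-6) = 3 + 6 = 9)
B(U) = -U + 21/U
B(h(-13))/95992 = (-1*9 + 21/9)/95992 = (-9 + 21*(1/9))*(1/95992) = (-9 + 7/3)*(1/95992) = -20/3*1/95992 = -5/71994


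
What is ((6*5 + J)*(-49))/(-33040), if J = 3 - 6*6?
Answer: -21/4720 ≈ -0.0044492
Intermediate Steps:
J = -33 (J = 3 - 36 = -33)
((6*5 + J)*(-49))/(-33040) = ((6*5 - 33)*(-49))/(-33040) = ((30 - 33)*(-49))*(-1/33040) = -3*(-49)*(-1/33040) = 147*(-1/33040) = -21/4720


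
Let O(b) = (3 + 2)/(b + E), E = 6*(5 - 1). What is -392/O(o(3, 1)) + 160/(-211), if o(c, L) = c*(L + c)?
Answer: -2978432/1055 ≈ -2823.2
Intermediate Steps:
E = 24 (E = 6*4 = 24)
O(b) = 5/(24 + b) (O(b) = (3 + 2)/(b + 24) = 5/(24 + b))
-392/O(o(3, 1)) + 160/(-211) = -(9408/5 + 1176*(1 + 3)/5) + 160/(-211) = -392/(5/(24 + 3*4)) + 160*(-1/211) = -392/(5/(24 + 12)) - 160/211 = -392/(5/36) - 160/211 = -392/(5*(1/36)) - 160/211 = -392/5/36 - 160/211 = -392*36/5 - 160/211 = -14112/5 - 160/211 = -2978432/1055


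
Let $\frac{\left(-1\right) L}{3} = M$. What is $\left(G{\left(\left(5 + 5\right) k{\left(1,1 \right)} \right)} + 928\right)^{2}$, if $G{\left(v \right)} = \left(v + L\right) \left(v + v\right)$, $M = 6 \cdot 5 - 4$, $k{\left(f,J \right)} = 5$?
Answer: $3504384$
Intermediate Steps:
$M = 26$ ($M = 30 - 4 = 26$)
$L = -78$ ($L = \left(-3\right) 26 = -78$)
$G{\left(v \right)} = 2 v \left(-78 + v\right)$ ($G{\left(v \right)} = \left(v - 78\right) \left(v + v\right) = \left(-78 + v\right) 2 v = 2 v \left(-78 + v\right)$)
$\left(G{\left(\left(5 + 5\right) k{\left(1,1 \right)} \right)} + 928\right)^{2} = \left(2 \left(5 + 5\right) 5 \left(-78 + \left(5 + 5\right) 5\right) + 928\right)^{2} = \left(2 \cdot 10 \cdot 5 \left(-78 + 10 \cdot 5\right) + 928\right)^{2} = \left(2 \cdot 50 \left(-78 + 50\right) + 928\right)^{2} = \left(2 \cdot 50 \left(-28\right) + 928\right)^{2} = \left(-2800 + 928\right)^{2} = \left(-1872\right)^{2} = 3504384$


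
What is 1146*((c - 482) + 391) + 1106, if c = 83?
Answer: -8062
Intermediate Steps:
1146*((c - 482) + 391) + 1106 = 1146*((83 - 482) + 391) + 1106 = 1146*(-399 + 391) + 1106 = 1146*(-8) + 1106 = -9168 + 1106 = -8062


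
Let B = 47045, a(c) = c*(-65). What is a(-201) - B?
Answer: -33980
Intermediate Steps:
a(c) = -65*c
a(-201) - B = -65*(-201) - 1*47045 = 13065 - 47045 = -33980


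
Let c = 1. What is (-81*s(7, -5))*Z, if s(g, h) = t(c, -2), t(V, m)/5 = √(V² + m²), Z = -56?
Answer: 22680*√5 ≈ 50714.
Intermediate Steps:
t(V, m) = 5*√(V² + m²)
s(g, h) = 5*√5 (s(g, h) = 5*√(1² + (-2)²) = 5*√(1 + 4) = 5*√5)
(-81*s(7, -5))*Z = -405*√5*(-56) = 22680*√5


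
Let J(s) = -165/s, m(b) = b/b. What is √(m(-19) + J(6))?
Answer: I*√106/2 ≈ 5.1478*I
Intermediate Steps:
m(b) = 1
√(m(-19) + J(6)) = √(1 - 165/6) = √(1 - 165*⅙) = √(1 - 55/2) = √(-53/2) = I*√106/2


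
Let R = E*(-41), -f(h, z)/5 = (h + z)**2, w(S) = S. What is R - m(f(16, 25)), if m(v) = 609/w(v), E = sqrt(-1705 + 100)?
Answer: 609/8405 - 41*I*sqrt(1605) ≈ 0.072457 - 1642.6*I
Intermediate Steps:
E = I*sqrt(1605) (E = sqrt(-1605) = I*sqrt(1605) ≈ 40.062*I)
f(h, z) = -5*(h + z)**2
m(v) = 609/v
R = -41*I*sqrt(1605) (R = (I*sqrt(1605))*(-41) = -41*I*sqrt(1605) ≈ -1642.6*I)
R - m(f(16, 25)) = -41*I*sqrt(1605) - 609/((-5*(16 + 25)**2)) = -41*I*sqrt(1605) - 609/((-5*41**2)) = -41*I*sqrt(1605) - 609/((-5*1681)) = -41*I*sqrt(1605) - 609/(-8405) = -41*I*sqrt(1605) - 609*(-1)/8405 = -41*I*sqrt(1605) - 1*(-609/8405) = -41*I*sqrt(1605) + 609/8405 = 609/8405 - 41*I*sqrt(1605)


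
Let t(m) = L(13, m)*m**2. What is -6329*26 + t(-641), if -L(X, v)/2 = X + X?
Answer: -21530366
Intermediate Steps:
L(X, v) = -4*X (L(X, v) = -2*(X + X) = -4*X)
t(m) = -52*m**2 (t(m) = (-4*13)*m**2 = -52*m**2)
-6329*26 + t(-641) = -6329*26 - 52*(-641)**2 = -164554 - 52*410881 = -164554 - 21365812 = -21530366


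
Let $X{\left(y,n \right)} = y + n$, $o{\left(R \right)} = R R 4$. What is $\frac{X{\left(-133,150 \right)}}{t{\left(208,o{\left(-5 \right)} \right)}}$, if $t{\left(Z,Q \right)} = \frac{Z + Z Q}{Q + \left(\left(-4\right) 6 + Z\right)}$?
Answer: $\frac{1207}{5252} \approx 0.22982$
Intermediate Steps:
$o{\left(R \right)} = 4 R^{2}$ ($o{\left(R \right)} = R^{2} \cdot 4 = 4 R^{2}$)
$t{\left(Z,Q \right)} = \frac{Z + Q Z}{-24 + Q + Z}$ ($t{\left(Z,Q \right)} = \frac{Z + Q Z}{Q + \left(-24 + Z\right)} = \frac{Z + Q Z}{-24 + Q + Z}$)
$X{\left(y,n \right)} = n + y$
$\frac{X{\left(-133,150 \right)}}{t{\left(208,o{\left(-5 \right)} \right)}} = \frac{150 - 133}{208 \frac{1}{-24 + 4 \left(-5\right)^{2} + 208} \left(1 + 4 \left(-5\right)^{2}\right)} = \frac{17}{208 \frac{1}{-24 + 4 \cdot 25 + 208} \left(1 + 4 \cdot 25\right)} = \frac{17}{208 \frac{1}{-24 + 100 + 208} \left(1 + 100\right)} = \frac{17}{208 \cdot \frac{1}{284} \cdot 101} = \frac{17}{\frac{5252}{71}} = 17 \cdot \frac{71}{5252} = \frac{1207}{5252}$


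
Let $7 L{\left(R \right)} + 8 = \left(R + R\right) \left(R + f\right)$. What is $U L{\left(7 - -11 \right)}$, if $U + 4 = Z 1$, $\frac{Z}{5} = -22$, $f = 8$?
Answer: $- \frac{105792}{7} \approx -15113.0$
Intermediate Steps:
$Z = -110$ ($Z = 5 \left(-22\right) = -110$)
$L{\left(R \right)} = - \frac{8}{7} + \frac{2 R \left(8 + R\right)}{7}$ ($L{\left(R \right)} = - \frac{8}{7} + \frac{\left(R + R\right) \left(R + 8\right)}{7} = - \frac{8}{7} + \frac{2 R \left(8 + R\right)}{7}$)
$U = -114$ ($U = -4 - 110 = -114$)
$U L{\left(7 - -11 \right)} = - 114 \left(- \frac{8}{7} + \frac{2 \left(7 - -11\right)^{2}}{7} + \frac{16 \left(7 - -11\right)}{7}\right) = - 114 \left(- \frac{8}{7} + \frac{2 \left(7 + 11\right)^{2}}{7} + \frac{16 \left(7 + 11\right)}{7}\right) = - 114 \left(- \frac{8}{7} + \frac{2 \cdot 18^{2}}{7} + \frac{16}{7} \cdot 18\right) = - 114 \left(- \frac{8}{7} + \frac{2}{7} \cdot 324 + \frac{288}{7}\right) = - 114 \left(- \frac{8}{7} + \frac{648}{7} + \frac{288}{7}\right) = \left(-114\right) \frac{928}{7} = - \frac{105792}{7}$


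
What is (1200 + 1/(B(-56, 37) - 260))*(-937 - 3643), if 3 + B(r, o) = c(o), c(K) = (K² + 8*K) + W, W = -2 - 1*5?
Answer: -1533384916/279 ≈ -5.4960e+6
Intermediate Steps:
W = -7 (W = -2 - 5 = -7)
c(K) = -7 + K² + 8*K (c(K) = (K² + 8*K) - 7 = -7 + K² + 8*K)
B(r, o) = -10 + o² + 8*o (B(r, o) = -3 + (-7 + o² + 8*o) = -10 + o² + 8*o)
(1200 + 1/(B(-56, 37) - 260))*(-937 - 3643) = (1200 + 1/((-10 + 37² + 8*37) - 260))*(-937 - 3643) = (1200 + 1/((-10 + 1369 + 296) - 260))*(-4580) = (1200 + 1/(1655 - 260))*(-4580) = (1200 + 1/1395)*(-4580) = (1674001/1395)*(-4580) = -1533384916/279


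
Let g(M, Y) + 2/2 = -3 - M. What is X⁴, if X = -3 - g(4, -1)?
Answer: 625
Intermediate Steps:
g(M, Y) = -4 - M (g(M, Y) = -1 + (-3 - M) = -4 - M)
X = 5 (X = -3 - (-4 - 1*4) = -3 - (-4 - 4) = -3 - 1*(-8) = -3 + 8 = 5)
X⁴ = 5⁴ = 625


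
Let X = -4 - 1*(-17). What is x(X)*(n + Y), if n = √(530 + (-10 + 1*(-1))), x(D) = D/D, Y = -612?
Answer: -612 + √519 ≈ -589.22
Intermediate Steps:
X = 13 (X = -4 + 17 = 13)
x(D) = 1
n = √519 (n = √(530 + (-10 - 1)) = √(530 - 11) = √519 ≈ 22.782)
x(X)*(n + Y) = 1*(√519 - 612) = 1*(-612 + √519) = -612 + √519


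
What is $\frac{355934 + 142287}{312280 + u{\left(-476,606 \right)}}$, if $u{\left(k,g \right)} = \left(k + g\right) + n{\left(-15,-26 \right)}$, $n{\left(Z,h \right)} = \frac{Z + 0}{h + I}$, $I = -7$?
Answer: $\frac{5480431}{3436515} \approx 1.5948$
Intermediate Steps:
$n{\left(Z,h \right)} = \frac{Z}{-7 + h}$ ($n{\left(Z,h \right)} = \frac{Z + 0}{h - 7} = \frac{Z}{-7 + h}$)
$u{\left(k,g \right)} = \frac{5}{11} + g + k$ ($u{\left(k,g \right)} = \left(k + g\right) - \frac{15}{-7 - 26} = \left(g + k\right) - \frac{15}{-33} = \left(g + k\right) - - \frac{5}{11} = \left(g + k\right) + \frac{5}{11} = \frac{5}{11} + g + k$)
$\frac{355934 + 142287}{312280 + u{\left(-476,606 \right)}} = \frac{355934 + 142287}{312280 + \left(\frac{5}{11} + 606 - 476\right)} = \frac{498221}{312280 + \frac{1435}{11}} = \frac{498221}{\frac{3436515}{11}} = 498221 \cdot \frac{11}{3436515} = \frac{5480431}{3436515}$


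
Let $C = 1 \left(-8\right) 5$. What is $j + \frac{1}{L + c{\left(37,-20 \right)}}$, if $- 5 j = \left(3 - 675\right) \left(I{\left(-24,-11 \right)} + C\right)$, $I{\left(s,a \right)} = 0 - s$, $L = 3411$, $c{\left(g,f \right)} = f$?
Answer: $- \frac{36460027}{16955} \approx -2150.4$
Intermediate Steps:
$I{\left(s,a \right)} = - s$
$C = -40$ ($C = \left(-8\right) 5 = -40$)
$j = - \frac{10752}{5}$ ($j = - \frac{\left(3 - 675\right) \left(\left(-1\right) \left(-24\right) - 40\right)}{5} = - \frac{\left(-672\right) \left(24 - 40\right)}{5} = - \frac{\left(-672\right) \left(-16\right)}{5} = \left(- \frac{1}{5}\right) 10752 = - \frac{10752}{5} \approx -2150.4$)
$j + \frac{1}{L + c{\left(37,-20 \right)}} = - \frac{10752}{5} + \frac{1}{3411 - 20} = - \frac{10752}{5} + \frac{1}{3391} = - \frac{36460027}{16955}$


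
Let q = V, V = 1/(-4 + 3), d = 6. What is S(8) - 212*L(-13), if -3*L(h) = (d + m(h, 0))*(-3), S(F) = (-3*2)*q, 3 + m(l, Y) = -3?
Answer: 6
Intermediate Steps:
m(l, Y) = -6 (m(l, Y) = -3 - 3 = -6)
V = -1 (V = 1/(-1) = -1)
q = -1
S(F) = 6 (S(F) = -3*2*(-1) = -6*(-1) = 6)
L(h) = 0 (L(h) = -(6 - 6)*(-3)/3 = -0*(-3) = -⅓*0 = 0)
S(8) - 212*L(-13) = 6 - 212*0 = 6 + 0 = 6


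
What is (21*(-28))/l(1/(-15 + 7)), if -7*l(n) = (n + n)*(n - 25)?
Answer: 43904/67 ≈ 655.28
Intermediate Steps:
l(n) = -2*n*(-25 + n)/7 (l(n) = -(n + n)*(n - 25)/7 = -2*n*(-25 + n)/7)
(21*(-28))/l(1/(-15 + 7)) = (21*(-28))/((2*(25 - 1/(-15 + 7))/(7*(-15 + 7)))) = -588*(-28/(25 - 1/(-8))) = -588*(-28/(25 - 1*(-1/8))) = -588*(-28/(25 + 1/8)) = -588/((2/7)*(-1/8)*(201/8)) = -588/(-201/224) = -588*(-224/201) = 43904/67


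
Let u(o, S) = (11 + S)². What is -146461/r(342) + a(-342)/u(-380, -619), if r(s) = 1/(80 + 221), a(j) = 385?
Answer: -16296549089919/369664 ≈ -4.4085e+7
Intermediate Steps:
r(s) = 1/301
-146461/r(342) + a(-342)/u(-380, -619) = -146461/1/301 + 385/((11 - 619)²) = -146461*301 + 385/((-608)²) = -44084761 + 385/369664 = -16296549089919/369664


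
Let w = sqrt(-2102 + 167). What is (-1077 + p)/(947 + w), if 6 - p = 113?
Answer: -140156/112343 + 444*I*sqrt(215)/112343 ≈ -1.2476 + 0.05795*I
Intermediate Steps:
p = -107 (p = 6 - 1*113 = 6 - 113 = -107)
w = 3*I*sqrt(215) (w = sqrt(-1935) = 3*I*sqrt(215) ≈ 43.989*I)
(-1077 + p)/(947 + w) = (-1077 - 107)/(947 + 3*I*sqrt(215)) = -1184/(947 + 3*I*sqrt(215))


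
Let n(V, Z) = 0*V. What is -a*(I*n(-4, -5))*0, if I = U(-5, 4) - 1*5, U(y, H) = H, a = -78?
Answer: 0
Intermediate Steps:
n(V, Z) = 0
I = -1 (I = 4 - 1*5 = 4 - 5 = -1)
-a*(I*n(-4, -5))*0 = -(-78)*-1*0*0 = -(-78)*0*0 = -(-78)*0 = -1*0 = 0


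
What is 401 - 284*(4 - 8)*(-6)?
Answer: -6415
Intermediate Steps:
401 - 284*(4 - 8)*(-6) = 401 - (-1136)*(-6) = 401 - 284*24 = 401 - 6816 = -6415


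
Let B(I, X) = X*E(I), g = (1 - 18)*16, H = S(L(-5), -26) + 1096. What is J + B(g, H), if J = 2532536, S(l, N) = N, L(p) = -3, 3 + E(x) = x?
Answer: 2238286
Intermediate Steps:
E(x) = -3 + x
H = 1070 (H = -26 + 1096 = 1070)
g = -272 (g = -17*16 = -272)
B(I, X) = X*(-3 + I)
J + B(g, H) = 2532536 + 1070*(-3 - 272) = 2532536 + 1070*(-275) = 2532536 - 294250 = 2238286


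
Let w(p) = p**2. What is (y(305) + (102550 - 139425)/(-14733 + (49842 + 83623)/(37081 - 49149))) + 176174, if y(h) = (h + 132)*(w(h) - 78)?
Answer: 7258532577460517/177931309 ≈ 4.0794e+7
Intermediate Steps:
y(h) = (-78 + h**2)*(132 + h) (y(h) = (h + 132)*(h**2 - 78) = (132 + h)*(-78 + h**2) = (-78 + h**2)*(132 + h))
(y(305) + (102550 - 139425)/(-14733 + (49842 + 83623)/(37081 - 49149))) + 176174 = ((-10296 + 305**3 - 78*305 + 132*305**2) + (102550 - 139425)/(-14733 + (49842 + 83623)/(37081 - 49149))) + 176174 = ((-10296 + 28372625 - 23790 + 132*93025) - 36875/(-14733 + 133465/(-12068))) + 176174 = ((-10296 + 28372625 - 23790 + 12279300) - 36875/(-14733 + 133465*(-1/12068))) + 176174 = (40617839 - 36875/(-14733 - 133465/12068)) + 176174 = (40617839 - 36875/(-177931309/12068)) + 176174 = (40617839 - 36875*(-12068/177931309)) + 176174 = (40617839 + 445007500/177931309) + 176174 = 7227185707028751/177931309 + 176174 = 7258532577460517/177931309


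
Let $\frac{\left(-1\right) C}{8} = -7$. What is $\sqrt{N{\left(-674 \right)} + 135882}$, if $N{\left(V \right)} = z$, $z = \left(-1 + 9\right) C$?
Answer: $\sqrt{136330} \approx 369.23$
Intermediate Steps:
$C = 56$ ($C = \left(-8\right) \left(-7\right) = 56$)
$z = 448$ ($z = \left(-1 + 9\right) 56 = 8 \cdot 56 = 448$)
$N{\left(V \right)} = 448$
$\sqrt{N{\left(-674 \right)} + 135882} = \sqrt{448 + 135882} = \sqrt{136330}$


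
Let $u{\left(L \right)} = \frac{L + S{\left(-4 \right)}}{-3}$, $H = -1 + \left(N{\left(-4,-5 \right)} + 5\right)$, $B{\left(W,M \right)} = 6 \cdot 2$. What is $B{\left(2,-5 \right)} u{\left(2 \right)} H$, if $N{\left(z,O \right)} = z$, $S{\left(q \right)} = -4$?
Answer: $0$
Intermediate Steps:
$B{\left(W,M \right)} = 12$
$H = 0$ ($H = -1 + \left(-4 + 5\right) = -1 + 1 = 0$)
$u{\left(L \right)} = \frac{4}{3} - \frac{L}{3}$ ($u{\left(L \right)} = \frac{L - 4}{-3} = \left(-4 + L\right) \left(- \frac{1}{3}\right) = \frac{4}{3} - \frac{L}{3}$)
$B{\left(2,-5 \right)} u{\left(2 \right)} H = 12 \left(\frac{4}{3} - \frac{2}{3}\right) 0 = 12 \cdot \frac{2}{3} \cdot 0 = 12 \cdot 0 = 0$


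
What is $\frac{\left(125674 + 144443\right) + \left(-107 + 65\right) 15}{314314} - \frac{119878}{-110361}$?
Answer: $\frac{67420188499}{34688007354} \approx 1.9436$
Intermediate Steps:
$\frac{\left(125674 + 144443\right) + \left(-107 + 65\right) 15}{314314} - \frac{119878}{-110361} = \left(270117 - 630\right) \frac{1}{314314} - - \frac{119878}{110361} = \left(270117 - 630\right) \frac{1}{314314} + \frac{119878}{110361} = 269487 \cdot \frac{1}{314314} + \frac{119878}{110361} = \frac{269487}{314314} + \frac{119878}{110361} = \frac{67420188499}{34688007354}$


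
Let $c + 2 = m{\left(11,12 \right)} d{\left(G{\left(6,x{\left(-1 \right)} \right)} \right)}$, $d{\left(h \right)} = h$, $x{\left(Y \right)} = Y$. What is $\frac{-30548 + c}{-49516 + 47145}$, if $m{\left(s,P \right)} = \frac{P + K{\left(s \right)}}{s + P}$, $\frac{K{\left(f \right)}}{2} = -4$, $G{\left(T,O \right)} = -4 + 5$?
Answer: $\frac{702646}{54533} \approx 12.885$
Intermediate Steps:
$G{\left(T,O \right)} = 1$
$K{\left(f \right)} = -8$ ($K{\left(f \right)} = 2 \left(-4\right) = -8$)
$m{\left(s,P \right)} = \frac{-8 + P}{P + s}$ ($m{\left(s,P \right)} = \frac{P - 8}{s + P} = \frac{-8 + P}{P + s}$)
$c = - \frac{42}{23}$ ($c = -2 + \frac{-8 + 12}{12 + 11} \cdot 1 = -2 + \frac{1}{23} \cdot 4 \cdot 1 = -2 + \frac{4}{23} \cdot 1 = -2 + \frac{4}{23} = - \frac{42}{23} \approx -1.8261$)
$\frac{-30548 + c}{-49516 + 47145} = \frac{-30548 - \frac{42}{23}}{-49516 + 47145} = - \frac{702646}{23 \left(-2371\right)} = \left(- \frac{702646}{23}\right) \left(- \frac{1}{2371}\right) = \frac{702646}{54533}$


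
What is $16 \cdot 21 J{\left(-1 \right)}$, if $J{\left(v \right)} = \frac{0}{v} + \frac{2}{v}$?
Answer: $-672$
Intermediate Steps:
$J{\left(v \right)} = \frac{2}{v}$ ($J{\left(v \right)} = 0 + \frac{2}{v} = \frac{2}{v}$)
$16 \cdot 21 J{\left(-1 \right)} = 16 \cdot 21 \frac{2}{-1} = 336 \cdot 2 \left(-1\right) = 336 \left(-2\right) = -672$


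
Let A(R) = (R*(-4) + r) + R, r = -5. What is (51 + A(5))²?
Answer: 961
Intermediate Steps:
A(R) = -5 - 3*R (A(R) = (R*(-4) - 5) + R = (-4*R - 5) + R = (-5 - 4*R) + R = -5 - 3*R)
(51 + A(5))² = (51 + (-5 - 3*5))² = (51 + (-5 - 15))² = (51 - 20)² = 31² = 961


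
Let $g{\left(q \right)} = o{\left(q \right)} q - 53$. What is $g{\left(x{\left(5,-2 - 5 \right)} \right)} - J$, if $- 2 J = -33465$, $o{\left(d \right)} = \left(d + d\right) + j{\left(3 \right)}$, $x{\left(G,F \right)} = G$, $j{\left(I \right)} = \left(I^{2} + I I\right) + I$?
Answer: $- \frac{33261}{2} \approx -16631.0$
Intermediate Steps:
$j{\left(I \right)} = I + 2 I^{2}$ ($j{\left(I \right)} = \left(I^{2} + I^{2}\right) + I = 2 I^{2} + I = I + 2 I^{2}$)
$o{\left(d \right)} = 21 + 2 d$ ($o{\left(d \right)} = \left(d + d\right) + 3 \left(1 + 2 \cdot 3\right) = 2 d + 3 \left(1 + 6\right) = 2 d + 3 \cdot 7 = 2 d + 21 = 21 + 2 d$)
$J = \frac{33465}{2}$ ($J = \left(- \frac{1}{2}\right) \left(-33465\right) = \frac{33465}{2} \approx 16733.0$)
$g{\left(q \right)} = -53 + q \left(21 + 2 q\right)$ ($g{\left(q \right)} = \left(21 + 2 q\right) q - 53 = q \left(21 + 2 q\right) - 53 = -53 + q \left(21 + 2 q\right)$)
$g{\left(x{\left(5,-2 - 5 \right)} \right)} - J = \left(-53 + 5 \left(21 + 2 \cdot 5\right)\right) - \frac{33465}{2} = \left(-53 + 5 \left(21 + 10\right)\right) - \frac{33465}{2} = \left(-53 + 5 \cdot 31\right) - \frac{33465}{2} = \left(-53 + 155\right) - \frac{33465}{2} = 102 - \frac{33465}{2} = - \frac{33261}{2}$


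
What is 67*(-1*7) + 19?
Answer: -450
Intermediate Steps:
67*(-1*7) + 19 = 67*(-7) + 19 = -469 + 19 = -450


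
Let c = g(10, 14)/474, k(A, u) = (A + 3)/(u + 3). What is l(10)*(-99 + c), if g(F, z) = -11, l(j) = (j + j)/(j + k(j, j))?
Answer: -42670/237 ≈ -180.04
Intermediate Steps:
k(A, u) = (3 + A)/(3 + u)
l(j) = 2*j/(1 + j) (l(j) = (j + j)/(j + (3 + j)/(3 + j)) = (2*j)/(j + 1) = (2*j)/(1 + j) = 2*j/(1 + j))
c = -11/474 ≈ -0.023207
l(10)*(-99 + c) = (2*10/(1 + 10))*(-99 - 11/474) = (2*10/11)*(-46937/474) = (2*10*(1/11))*(-46937/474) = (20/11)*(-46937/474) = -42670/237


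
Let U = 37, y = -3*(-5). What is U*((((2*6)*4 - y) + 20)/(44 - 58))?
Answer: -1961/14 ≈ -140.07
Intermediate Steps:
y = 15
U*((((2*6)*4 - y) + 20)/(44 - 58)) = 37*((((2*6)*4 - 1*15) + 20)/(44 - 58)) = 37*(((12*4 - 15) + 20)/(-14)) = 37*(((48 - 15) + 20)*(-1/14)) = 37*((33 + 20)*(-1/14)) = 37*(53*(-1/14)) = 37*(-53/14) = -1961/14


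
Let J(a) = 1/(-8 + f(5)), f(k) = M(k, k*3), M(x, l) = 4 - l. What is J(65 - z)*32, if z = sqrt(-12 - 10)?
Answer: -32/19 ≈ -1.6842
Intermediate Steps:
f(k) = 4 - 3*k (f(k) = 4 - k*3 = 4 - 3*k)
z = I*sqrt(22) (z = sqrt(-22) = I*sqrt(22) ≈ 4.6904*I)
J(a) = -1/19 (J(a) = 1/(-8 + (4 - 3*5)) = 1/(-8 + (4 - 15)) = 1/(-8 - 11) = 1/(-19) = -1/19)
J(65 - z)*32 = -1/19*32 = -32/19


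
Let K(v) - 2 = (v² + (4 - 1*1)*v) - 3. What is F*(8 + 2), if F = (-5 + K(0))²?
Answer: 360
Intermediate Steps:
K(v) = -1 + v² + 3*v (K(v) = 2 + ((v² + (4 - 1*1)*v) - 3) = 2 + ((v² + (4 - 1)*v) - 3) = 2 + ((v² + 3*v) - 3) = 2 + (-3 + v² + 3*v) = -1 + v² + 3*v)
F = 36 (F = (-5 + (-1 + 0² + 3*0))² = (-5 + (-1 + 0 + 0))² = (-5 - 1)² = (-6)² = 36)
F*(8 + 2) = 36*(8 + 2) = 36*10 = 360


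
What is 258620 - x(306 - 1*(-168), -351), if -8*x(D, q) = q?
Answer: 2068609/8 ≈ 2.5858e+5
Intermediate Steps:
x(D, q) = -q/8
258620 - x(306 - 1*(-168), -351) = 258620 - (-1)*(-351)/8 = 258620 - 1*351/8 = 258620 - 351/8 = 2068609/8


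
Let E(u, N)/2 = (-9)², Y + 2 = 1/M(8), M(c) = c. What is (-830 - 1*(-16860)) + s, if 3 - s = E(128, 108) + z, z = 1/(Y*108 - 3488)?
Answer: 117143853/7381 ≈ 15871.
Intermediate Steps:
Y = -15/8 (Y = -2 + 1/8 = -2 + ⅛ = -15/8 ≈ -1.8750)
E(u, N) = 162 (E(u, N) = 2*(-9)² = 2*81 = 162)
z = -2/7381 (z = 1/(-15/8*108 - 3488) = 1/(-405/2 - 3488) = 1/(-7381/2) = -2/7381 ≈ -0.00027097)
s = -1173577/7381 (s = 3 - (162 - 2/7381) = 3 - 1*1195720/7381 = 3 - 1195720/7381 = -1173577/7381 ≈ -159.00)
(-830 - 1*(-16860)) + s = (-830 - 1*(-16860)) - 1173577/7381 = (-830 + 16860) - 1173577/7381 = 16030 - 1173577/7381 = 117143853/7381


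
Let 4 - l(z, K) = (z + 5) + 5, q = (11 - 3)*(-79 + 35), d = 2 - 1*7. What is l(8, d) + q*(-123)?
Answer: 43282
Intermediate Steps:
d = -5 (d = 2 - 7 = -5)
q = -352 (q = 8*(-44) = -352)
l(z, K) = -6 - z (l(z, K) = 4 - ((z + 5) + 5) = 4 - ((5 + z) + 5) = 4 - (10 + z) = 4 + (-10 - z) = -6 - z)
l(8, d) + q*(-123) = (-6 - 1*8) - 352*(-123) = (-6 - 8) + 43296 = -14 + 43296 = 43282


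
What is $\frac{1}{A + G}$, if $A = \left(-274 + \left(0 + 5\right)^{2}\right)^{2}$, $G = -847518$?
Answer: $- \frac{1}{785517} \approx -1.273 \cdot 10^{-6}$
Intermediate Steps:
$A = 62001$ ($A = \left(-274 + 5^{2}\right)^{2} = \left(-274 + 25\right)^{2} = \left(-249\right)^{2} = 62001$)
$\frac{1}{A + G} = \frac{1}{62001 - 847518} = \frac{1}{-785517} = - \frac{1}{785517}$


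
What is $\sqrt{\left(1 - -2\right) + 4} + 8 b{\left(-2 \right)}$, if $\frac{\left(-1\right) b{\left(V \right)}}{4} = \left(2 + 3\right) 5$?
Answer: $-800 + \sqrt{7} \approx -797.35$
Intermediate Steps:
$b{\left(V \right)} = -100$ ($b{\left(V \right)} = - 4 \left(2 + 3\right) 5 = - 4 \cdot 5 \cdot 5 = \left(-4\right) 25 = -100$)
$\sqrt{\left(1 - -2\right) + 4} + 8 b{\left(-2 \right)} = \sqrt{\left(1 - -2\right) + 4} + 8 \left(-100\right) = \sqrt{\left(1 + 2\right) + 4} - 800 = \sqrt{3 + 4} - 800 = \sqrt{7} - 800 = -800 + \sqrt{7}$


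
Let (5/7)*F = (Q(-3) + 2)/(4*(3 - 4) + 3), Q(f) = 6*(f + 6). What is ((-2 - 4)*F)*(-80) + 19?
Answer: -13421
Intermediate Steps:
Q(f) = 36 + 6*f (Q(f) = 6*(6 + f) = 36 + 6*f)
F = -28 (F = 7*(((36 + 6*(-3)) + 2)/(4*(3 - 4) + 3))/5 = 7*(((36 - 18) + 2)/(4*(-1) + 3))/5 = 7*((18 + 2)/(-4 + 3))/5 = 7*(20/(-1))/5 = 7*(20*(-1))/5 = (7/5)*(-20) = -28)
((-2 - 4)*F)*(-80) + 19 = ((-2 - 4)*(-28))*(-80) + 19 = -6*(-28)*(-80) + 19 = 168*(-80) + 19 = -13440 + 19 = -13421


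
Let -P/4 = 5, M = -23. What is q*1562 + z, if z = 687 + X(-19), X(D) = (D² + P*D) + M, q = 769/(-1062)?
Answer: 145466/531 ≈ 273.95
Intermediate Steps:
P = -20 (P = -4*5 = -20)
q = -769/1062 (q = 769*(-1/1062) = -769/1062 ≈ -0.72411)
X(D) = -23 + D² - 20*D (X(D) = (D² - 20*D) - 23 = -23 + D² - 20*D)
z = 1405 (z = 687 + (-23 + (-19)² - 20*(-19)) = 687 + (-23 + 361 + 380) = 687 + 718 = 1405)
q*1562 + z = -769/1062*1562 + 1405 = -600589/531 + 1405 = 145466/531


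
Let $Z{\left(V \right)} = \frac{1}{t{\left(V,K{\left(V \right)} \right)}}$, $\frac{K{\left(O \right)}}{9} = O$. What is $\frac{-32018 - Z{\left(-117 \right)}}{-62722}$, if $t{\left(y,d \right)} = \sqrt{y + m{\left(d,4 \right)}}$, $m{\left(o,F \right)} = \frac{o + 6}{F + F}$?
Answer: $\frac{16009}{31361} - \frac{i \sqrt{3966}}{62188863} \approx 0.51048 - 1.0127 \cdot 10^{-6} i$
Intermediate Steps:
$m{\left(o,F \right)} = \frac{6 + o}{2 F}$
$K{\left(O \right)} = 9 O$
$t{\left(y,d \right)} = \sqrt{\frac{3}{4} + y + \frac{d}{8}}$ ($t{\left(y,d \right)} = \sqrt{y + \frac{6 + d}{2 \cdot 4}} = \sqrt{y + \frac{1}{2} \cdot \frac{1}{4} \left(6 + d\right)} = \sqrt{y + \left(\frac{3}{4} + \frac{d}{8}\right)} = \sqrt{\frac{3}{4} + y + \frac{d}{8}}$)
$Z{\left(V \right)} = \frac{4}{\sqrt{12 + 34 V}}$ ($Z{\left(V \right)} = \frac{1}{\frac{1}{4} \sqrt{12 + 2 \cdot 9 V + 16 V}} = \frac{1}{\frac{1}{4} \sqrt{12 + 18 V + 16 V}} = \frac{1}{\frac{1}{4} \sqrt{12 + 34 V}} = \frac{4}{\sqrt{12 + 34 V}}$)
$\frac{-32018 - Z{\left(-117 \right)}}{-62722} = \frac{-32018 - \frac{2 \sqrt{2}}{\sqrt{6 + 17 \left(-117\right)}}}{-62722} = \left(-32018 - \frac{2 \sqrt{2}}{\sqrt{6 - 1989}}\right) \left(- \frac{1}{62722}\right) = \left(-32018 - \frac{2 \sqrt{2}}{i \sqrt{1983}}\right) \left(- \frac{1}{62722}\right) = \left(-32018 - 2 \sqrt{2} \left(- \frac{i \sqrt{1983}}{1983}\right)\right) \left(- \frac{1}{62722}\right) = \left(-32018 - - \frac{2 i \sqrt{3966}}{1983}\right) \left(- \frac{1}{62722}\right) = \left(-32018 + \frac{2 i \sqrt{3966}}{1983}\right) \left(- \frac{1}{62722}\right) = \frac{16009}{31361} - \frac{i \sqrt{3966}}{62188863}$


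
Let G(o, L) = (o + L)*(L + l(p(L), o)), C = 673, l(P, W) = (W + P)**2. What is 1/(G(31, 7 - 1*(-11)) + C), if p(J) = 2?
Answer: 1/54916 ≈ 1.8210e-5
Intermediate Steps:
l(P, W) = (P + W)**2
G(o, L) = (L + o)*(L + (2 + o)**2) (G(o, L) = (o + L)*(L + (2 + o)**2) = (L + o)*(L + (2 + o)**2))
1/(G(31, 7 - 1*(-11)) + C) = 1/(((7 - 1*(-11))**2 + (7 - 1*(-11))*31 + (7 - 1*(-11))*(2 + 31)**2 + 31*(2 + 31)**2) + 673) = 1/(((7 + 11)**2 + (7 + 11)*31 + (7 + 11)*33**2 + 31*33**2) + 673) = 1/((18**2 + 18*31 + 18*1089 + 31*1089) + 673) = 1/((324 + 558 + 19602 + 33759) + 673) = 1/(54243 + 673) = 1/54916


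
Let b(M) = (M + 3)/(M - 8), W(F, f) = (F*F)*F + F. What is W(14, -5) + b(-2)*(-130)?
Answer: 2771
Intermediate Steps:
W(F, f) = F + F³ (W(F, f) = F²*F + F = F³ + F = F + F³)
b(M) = (3 + M)/(-8 + M)
W(14, -5) + b(-2)*(-130) = (14 + 14³) + ((3 - 2)/(-8 - 2))*(-130) = (14 + 2744) + (1/(-10))*(-130) = 2758 - ⅒*1*(-130) = 2758 - ⅒*(-130) = 2758 + 13 = 2771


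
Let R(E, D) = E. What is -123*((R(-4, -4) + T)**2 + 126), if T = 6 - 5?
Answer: -16605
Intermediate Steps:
T = 1
-123*((R(-4, -4) + T)**2 + 126) = -123*((-4 + 1)**2 + 126) = -123*((-3)**2 + 126) = -123*(9 + 126) = -123*135 = -16605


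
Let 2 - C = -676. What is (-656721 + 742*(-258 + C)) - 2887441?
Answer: -3232522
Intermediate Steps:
C = 678 (C = 2 - 1*(-676) = 2 + 676 = 678)
(-656721 + 742*(-258 + C)) - 2887441 = (-656721 + 742*(-258 + 678)) - 2887441 = (-656721 + 742*420) - 2887441 = (-656721 + 311640) - 2887441 = -345081 - 2887441 = -3232522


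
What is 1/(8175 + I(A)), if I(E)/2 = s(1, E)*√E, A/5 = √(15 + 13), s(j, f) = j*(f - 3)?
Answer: 1/(8175 - 2*7^(¼)*√10*(3 - 10*√7)) ≈ 0.00011882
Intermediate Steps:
s(j, f) = j*(-3 + f)
A = 10*√7 (A = 5*√(15 + 13) = 5*√28 = 5*(2*√7) = 10*√7 ≈ 26.458)
I(E) = 2*√E*(-3 + E) (I(E) = 2*((1*(-3 + E))*√E) = 2*((-3 + E)*√E) = 2*(√E*(-3 + E)) = 2*√E*(-3 + E))
1/(8175 + I(A)) = 1/(8175 + 2*√(10*√7)*(-3 + 10*√7)) = 1/(8175 + 2*(7^(¼)*√10)*(-3 + 10*√7)) = 1/(8175 + 2*7^(¼)*√10*(-3 + 10*√7))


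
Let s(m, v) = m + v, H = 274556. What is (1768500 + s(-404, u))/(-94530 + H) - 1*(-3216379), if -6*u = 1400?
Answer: 868550420575/270039 ≈ 3.2164e+6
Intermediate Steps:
u = -700/3 (u = -⅙*1400 = -700/3 ≈ -233.33)
(1768500 + s(-404, u))/(-94530 + H) - 1*(-3216379) = (1768500 + (-404 - 700/3))/(-94530 + 274556) - 1*(-3216379) = (1768500 - 1912/3)/180026 + 3216379 = (5303588/3)*(1/180026) + 3216379 = 2651794/270039 + 3216379 = 868550420575/270039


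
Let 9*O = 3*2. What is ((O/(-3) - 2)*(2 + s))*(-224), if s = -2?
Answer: 0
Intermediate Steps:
O = 2/3 (O = (3*2)/9 = (1/9)*6 = 2/3 ≈ 0.66667)
((O/(-3) - 2)*(2 + s))*(-224) = (((2/3)/(-3) - 2)*(2 - 2))*(-224) = (((2/3)*(-1/3) - 2)*0)*(-224) = ((-2/9 - 2)*0)*(-224) = -20/9*0*(-224) = 0*(-224) = 0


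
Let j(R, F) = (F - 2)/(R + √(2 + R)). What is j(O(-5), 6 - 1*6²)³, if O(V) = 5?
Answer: -32768/(5 + √7)³ ≈ -73.314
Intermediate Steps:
j(R, F) = (-2 + F)/(R + √(2 + R))
j(O(-5), 6 - 1*6²)³ = ((-2 + (6 - 1*6²))/(5 + √(2 + 5)))³ = ((-2 + (6 - 1*36))/(5 + √7))³ = ((-2 + (6 - 36))/(5 + √7))³ = ((-2 - 30)/(5 + √7))³ = (-32/(5 + √7))³ = -32768/(5 + √7)³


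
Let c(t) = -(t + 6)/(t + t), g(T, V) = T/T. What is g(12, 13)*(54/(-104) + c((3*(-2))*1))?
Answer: -27/52 ≈ -0.51923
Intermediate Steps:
g(T, V) = 1
c(t) = -(6 + t)/(2*t)
g(12, 13)*(54/(-104) + c((3*(-2))*1)) = 1*(54/(-104) + (-6 - 3*(-2))/(2*(((3*(-2))*1)))) = 1*(54*(-1/104) + (-6 - (-6))/(2*((-6*1)))) = 1*(-27/52 + (½)*(-6 - 1*(-6))/(-6)) = 1*(-27/52 + (½)*(-⅙)*(-6 + 6)) = 1*(-27/52 + (½)*(-⅙)*0) = 1*(-27/52 + 0) = 1*(-27/52) = -27/52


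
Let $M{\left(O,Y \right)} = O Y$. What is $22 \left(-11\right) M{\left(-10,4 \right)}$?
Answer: $9680$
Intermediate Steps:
$22 \left(-11\right) M{\left(-10,4 \right)} = 22 \left(-11\right) \left(\left(-10\right) 4\right) = \left(-242\right) \left(-40\right) = 9680$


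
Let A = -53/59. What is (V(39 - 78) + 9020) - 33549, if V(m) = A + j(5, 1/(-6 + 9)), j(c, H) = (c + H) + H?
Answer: -4340789/177 ≈ -24524.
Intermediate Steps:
j(c, H) = c + 2*H (j(c, H) = (H + c) + H = c + 2*H)
A = -53/59 (A = -53*1/59 = -53/59 ≈ -0.89830)
V(m) = 844/177 (V(m) = -53/59 + (5 + 2/(-6 + 9)) = -53/59 + (5 + 2/3) = -53/59 + 17/3 = 844/177)
(V(39 - 78) + 9020) - 33549 = (844/177 + 9020) - 33549 = 1597384/177 - 33549 = -4340789/177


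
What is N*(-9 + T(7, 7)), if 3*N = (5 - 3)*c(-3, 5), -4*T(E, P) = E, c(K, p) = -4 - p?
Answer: 129/2 ≈ 64.500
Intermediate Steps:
T(E, P) = -E/4
N = -6 (N = ((5 - 3)*(-4 - 1*5))/3 = (2*(-4 - 5))/3 = (2*(-9))/3 = (⅓)*(-18) = -6)
N*(-9 + T(7, 7)) = -6*(-9 - ¼*7) = -6*(-9 - 7/4) = -6*(-43/4) = 129/2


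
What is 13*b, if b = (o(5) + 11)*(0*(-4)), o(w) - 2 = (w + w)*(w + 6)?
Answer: 0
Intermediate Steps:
o(w) = 2 + 2*w*(6 + w) (o(w) = 2 + (w + w)*(w + 6) = 2 + (2*w)*(6 + w) = 2 + 2*w*(6 + w))
b = 0 (b = ((2 + 2*5² + 12*5) + 11)*(0*(-4)) = ((2 + 2*25 + 60) + 11)*0 = ((2 + 50 + 60) + 11)*0 = (112 + 11)*0 = 123*0 = 0)
13*b = 13*0 = 0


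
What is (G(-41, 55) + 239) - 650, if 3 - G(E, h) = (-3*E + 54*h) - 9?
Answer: -3492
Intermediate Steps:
G(E, h) = 12 - 54*h + 3*E (G(E, h) = 3 - ((-3*E + 54*h) - 9) = 3 - (-9 - 3*E + 54*h) = 3 + (9 - 54*h + 3*E) = 12 - 54*h + 3*E)
(G(-41, 55) + 239) - 650 = ((12 - 54*55 + 3*(-41)) + 239) - 650 = ((12 - 2970 - 123) + 239) - 650 = (-3081 + 239) - 650 = -2842 - 650 = -3492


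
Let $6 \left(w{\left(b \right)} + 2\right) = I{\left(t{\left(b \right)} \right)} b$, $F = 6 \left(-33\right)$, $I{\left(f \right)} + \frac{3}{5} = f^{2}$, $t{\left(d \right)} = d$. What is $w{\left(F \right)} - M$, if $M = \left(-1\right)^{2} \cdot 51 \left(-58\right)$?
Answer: $- \frac{6453781}{5} \approx -1.2908 \cdot 10^{6}$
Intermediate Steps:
$I{\left(f \right)} = - \frac{3}{5} + f^{2}$
$F = -198$
$w{\left(b \right)} = -2 + \frac{b \left(- \frac{3}{5} + b^{2}\right)}{6}$ ($w{\left(b \right)} = -2 + \frac{\left(- \frac{3}{5} + b^{2}\right) b}{6} = -2 + \frac{b \left(- \frac{3}{5} + b^{2}\right)}{6}$)
$M = -2958$ ($M = 1 \cdot 51 \left(-58\right) = 51 \left(-58\right) = -2958$)
$w{\left(F \right)} - M = \left(-2 - - \frac{99}{5} + \frac{\left(-198\right)^{3}}{6}\right) - -2958 = \left(-2 + \frac{99}{5} + \frac{1}{6} \left(-7762392\right)\right) + 2958 = \left(-2 + \frac{99}{5} - 1293732\right) + 2958 = - \frac{6468571}{5} + 2958 = - \frac{6453781}{5}$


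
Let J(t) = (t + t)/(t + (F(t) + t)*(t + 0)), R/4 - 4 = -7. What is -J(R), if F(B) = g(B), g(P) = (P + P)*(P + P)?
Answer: -2/565 ≈ -0.0035398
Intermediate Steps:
g(P) = 4*P² (g(P) = (2*P)*(2*P) = 4*P²)
F(B) = 4*B²
R = -12 (R = 16 + 4*(-7) = 16 - 28 = -12)
J(t) = 2*t/(t + t*(t + 4*t²)) (J(t) = (t + t)/(t + (4*t² + t)*(t + 0)) = (2*t)/(t + (t + 4*t²)*t) = (2*t)/(t + t*(t + 4*t²)) = 2*t/(t + t*(t + 4*t²)))
-J(R) = -2/(1 - 12 + 4*(-12)²) = -2/(1 - 12 + 4*144) = -2/(1 - 12 + 576) = -2/565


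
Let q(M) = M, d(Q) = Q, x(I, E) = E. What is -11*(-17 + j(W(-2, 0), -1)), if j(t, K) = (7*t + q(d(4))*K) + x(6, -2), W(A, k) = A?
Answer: 407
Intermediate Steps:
j(t, K) = -2 + 4*K + 7*t (j(t, K) = (7*t + 4*K) - 2 = (4*K + 7*t) - 2 = -2 + 4*K + 7*t)
-11*(-17 + j(W(-2, 0), -1)) = -11*(-17 + (-2 + 4*(-1) + 7*(-2))) = -11*(-17 + (-2 - 4 - 14)) = -11*(-17 - 20) = -11*(-37) = 407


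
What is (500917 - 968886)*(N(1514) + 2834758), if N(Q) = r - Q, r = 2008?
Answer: -1326810043188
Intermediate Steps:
N(Q) = 2008 - Q
(500917 - 968886)*(N(1514) + 2834758) = (500917 - 968886)*((2008 - 1*1514) + 2834758) = -467969*((2008 - 1514) + 2834758) = -467969*(494 + 2834758) = -467969*2835252 = -1326810043188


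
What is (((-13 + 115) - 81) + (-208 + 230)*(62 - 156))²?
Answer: 4190209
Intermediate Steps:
(((-13 + 115) - 81) + (-208 + 230)*(62 - 156))² = ((102 - 81) + 22*(-94))² = (21 - 2068)² = (-2047)² = 4190209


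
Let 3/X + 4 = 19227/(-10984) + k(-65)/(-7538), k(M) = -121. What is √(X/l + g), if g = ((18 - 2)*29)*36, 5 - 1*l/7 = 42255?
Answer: 2*√48722892107997245814455451/108015550825 ≈ 129.24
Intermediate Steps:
X = -124196088/237396815 (X = 3/(-4 + (19227/(-10984) - 121/(-7538))) = 3/(-4 + (19227*(-1/10984) - 121*(-1/7538))) = 3/(-4 + (-19227/10984 + 121/7538)) = 3/(-4 - 71802031/41398696) = 3/(-237396815/41398696) = 3*(-41398696/237396815) = -124196088/237396815 ≈ -0.52316)
l = -295750 (l = 35 - 7*42255 = 35 - 295785 = -295750)
g = 16704 (g = (16*29)*36 = 464*36 = 16704)
√(X/l + g) = √(-124196088/237396815/(-295750) + 16704) = √(-124196088/237396815*(-1/295750) + 16704) = √(62098044/35105054018125 + 16704) = √(586394822380858044/35105054018125) = 2*√48722892107997245814455451/108015550825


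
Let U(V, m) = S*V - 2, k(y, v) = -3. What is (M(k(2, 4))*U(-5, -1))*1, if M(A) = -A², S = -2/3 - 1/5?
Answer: -21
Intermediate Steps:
S = -13/15 (S = -2*⅓ - 1*⅕ = -⅔ - ⅕ = -13/15 ≈ -0.86667)
U(V, m) = -2 - 13*V/15 (U(V, m) = -13*V/15 - 2 = -2 - 13*V/15)
(M(k(2, 4))*U(-5, -1))*1 = ((-1*(-3)²)*(-2 - 13/15*(-5)))*1 = ((-1*9)*(-2 + 13/3))*1 = -9*7/3*1 = -21*1 = -21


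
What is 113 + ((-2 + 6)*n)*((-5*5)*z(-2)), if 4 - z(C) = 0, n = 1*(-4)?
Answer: 1713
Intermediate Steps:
n = -4
z(C) = 4 (z(C) = 4 - 1*0 = 4 + 0 = 4)
113 + ((-2 + 6)*n)*((-5*5)*z(-2)) = 113 + ((-2 + 6)*(-4))*(-5*5*4) = 113 + (4*(-4))*(-25*4) = 113 - 16*(-100) = 113 + 1600 = 1713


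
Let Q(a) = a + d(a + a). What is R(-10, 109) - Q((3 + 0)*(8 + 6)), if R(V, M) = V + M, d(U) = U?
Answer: -27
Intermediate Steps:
R(V, M) = M + V
Q(a) = 3*a (Q(a) = a + (a + a) = a + 2*a = 3*a)
R(-10, 109) - Q((3 + 0)*(8 + 6)) = (109 - 10) - 3*(3 + 0)*(8 + 6) = 99 - 3*3*14 = 99 - 3*42 = 99 - 1*126 = 99 - 126 = -27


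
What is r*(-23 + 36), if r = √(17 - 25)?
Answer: 26*I*√2 ≈ 36.77*I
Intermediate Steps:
r = 2*I*√2 (r = √(-8) = 2*I*√2 ≈ 2.8284*I)
r*(-23 + 36) = (2*I*√2)*(-23 + 36) = (2*I*√2)*13 = 26*I*√2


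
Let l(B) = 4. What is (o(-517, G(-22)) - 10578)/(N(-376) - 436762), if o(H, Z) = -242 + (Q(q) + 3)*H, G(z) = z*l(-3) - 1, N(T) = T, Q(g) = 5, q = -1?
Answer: 7478/218569 ≈ 0.034213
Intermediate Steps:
G(z) = -1 + 4*z (G(z) = z*4 - 1 = 4*z - 1 = -1 + 4*z)
o(H, Z) = -242 + 8*H (o(H, Z) = -242 + (5 + 3)*H = -242 + 8*H)
(o(-517, G(-22)) - 10578)/(N(-376) - 436762) = ((-242 + 8*(-517)) - 10578)/(-376 - 436762) = ((-242 - 4136) - 10578)/(-437138) = (-4378 - 10578)*(-1/437138) = -14956*(-1/437138) = 7478/218569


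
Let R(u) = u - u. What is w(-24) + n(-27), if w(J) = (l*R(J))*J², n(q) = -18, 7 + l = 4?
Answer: -18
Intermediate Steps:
l = -3 (l = -7 + 4 = -3)
R(u) = 0
w(J) = 0 (w(J) = (-3*0)*J² = 0*J² = 0)
w(-24) + n(-27) = 0 - 18 = -18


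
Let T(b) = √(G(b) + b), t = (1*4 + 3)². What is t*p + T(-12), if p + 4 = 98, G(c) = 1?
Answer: 4606 + I*√11 ≈ 4606.0 + 3.3166*I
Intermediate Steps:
t = 49 (t = (4 + 3)² = 7² = 49)
p = 94 (p = -4 + 98 = 94)
T(b) = √(1 + b)
t*p + T(-12) = 49*94 + √(1 - 12) = 4606 + √(-11) = 4606 + I*√11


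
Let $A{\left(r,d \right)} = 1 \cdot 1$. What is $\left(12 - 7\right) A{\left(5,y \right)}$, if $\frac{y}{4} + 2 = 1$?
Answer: $5$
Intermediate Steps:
$y = -4$ ($y = -8 + 4 \cdot 1 = -8 + 4 = -4$)
$A{\left(r,d \right)} = 1$
$\left(12 - 7\right) A{\left(5,y \right)} = \left(12 - 7\right) 1 = 5 \cdot 1 = 5$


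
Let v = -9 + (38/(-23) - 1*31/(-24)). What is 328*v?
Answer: -211847/69 ≈ -3070.2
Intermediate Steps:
v = -5167/552 (v = -9 + (38*(-1/23) - 31*(-1/24)) = -9 + (-38/23 + 31/24) = -9 - 199/552 = -5167/552 ≈ -9.3605)
328*v = 328*(-5167/552) = -211847/69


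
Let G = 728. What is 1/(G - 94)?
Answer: 1/634 ≈ 0.0015773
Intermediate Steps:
1/(G - 94) = 1/(728 - 94) = 1/634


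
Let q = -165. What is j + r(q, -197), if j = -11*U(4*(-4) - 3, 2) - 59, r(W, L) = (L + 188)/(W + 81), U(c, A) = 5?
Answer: -3189/28 ≈ -113.89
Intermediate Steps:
r(W, L) = (188 + L)/(81 + W)
j = -114 (j = -11*5 - 59 = -55 - 59 = -114)
j + r(q, -197) = -114 + (188 - 197)/(81 - 165) = -114 - 9/(-84) = -114 - 1/84*(-9) = -114 + 3/28 = -3189/28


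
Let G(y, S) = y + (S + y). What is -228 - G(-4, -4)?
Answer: -216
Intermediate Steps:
G(y, S) = S + 2*y
-228 - G(-4, -4) = -228 - (-4 + 2*(-4)) = -228 - (-4 - 8) = -228 - 1*(-12) = -228 + 12 = -216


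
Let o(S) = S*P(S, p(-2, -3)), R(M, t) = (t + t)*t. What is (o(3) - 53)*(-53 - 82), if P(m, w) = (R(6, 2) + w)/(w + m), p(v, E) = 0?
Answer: 6075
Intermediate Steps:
R(M, t) = 2*t² (R(M, t) = (2*t)*t = 2*t²)
P(m, w) = (8 + w)/(m + w) (P(m, w) = (2*2² + w)/(w + m) = (2*4 + w)/(m + w) = (8 + w)/(m + w))
o(S) = 8 (o(S) = S*((8 + 0)/(S + 0)) = S*(8/S) = 8)
(o(3) - 53)*(-53 - 82) = (8 - 53)*(-53 - 82) = -45*(-135) = 6075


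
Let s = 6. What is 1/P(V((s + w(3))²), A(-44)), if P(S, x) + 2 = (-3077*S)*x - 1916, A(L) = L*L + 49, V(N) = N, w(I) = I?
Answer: -1/494737363 ≈ -2.0213e-9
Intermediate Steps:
A(L) = 49 + L² (A(L) = L² + 49 = 49 + L²)
P(S, x) = -1918 - 3077*S*x (P(S, x) = -2 + ((-3077*S)*x - 1916) = -2 + (-3077*S*x - 1916) = -2 + (-1916 - 3077*S*x) = -1918 - 3077*S*x)
1/P(V((s + w(3))²), A(-44)) = 1/(-1918 - 3077*(6 + 3)²*(49 + (-44)²)) = 1/(-1918 - 3077*9²*(49 + 1936)) = 1/(-1918 - 3077*81*1985) = 1/(-1918 - 494735445) = 1/(-494737363) = -1/494737363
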